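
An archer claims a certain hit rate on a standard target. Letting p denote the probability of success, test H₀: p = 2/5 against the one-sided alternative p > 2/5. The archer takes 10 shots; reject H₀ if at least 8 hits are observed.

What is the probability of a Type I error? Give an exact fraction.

120064/9765625

Under H₀, S ~ Binomial(10, 2/5), and α = P(S ≥ 8).
P(S ≥ 8) = Σ_{j=8}^{10} C(10,j)·(2/5)^j·(3/5)^{10-j} = 120064/9765625.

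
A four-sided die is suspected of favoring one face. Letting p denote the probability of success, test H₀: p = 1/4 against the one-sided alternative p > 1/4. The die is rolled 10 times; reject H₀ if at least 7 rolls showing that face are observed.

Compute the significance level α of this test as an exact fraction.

Under H₀, S ~ Binomial(10, 1/4), and α = P(S ≥ 7).
Summing C(10,j)(1/4)^j(3/4)^{10−j} for j = 7,…,10 gives 919/262144.

919/262144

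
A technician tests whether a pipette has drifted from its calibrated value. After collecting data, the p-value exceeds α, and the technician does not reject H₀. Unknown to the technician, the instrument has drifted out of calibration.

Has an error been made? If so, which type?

Type II error

The conventional null hypothesis here is that the instrument is correctly calibrated.
H₀ was not rejected, but H₀ is actually false.
Failing to reject a false null hypothesis is a Type II error (false negative).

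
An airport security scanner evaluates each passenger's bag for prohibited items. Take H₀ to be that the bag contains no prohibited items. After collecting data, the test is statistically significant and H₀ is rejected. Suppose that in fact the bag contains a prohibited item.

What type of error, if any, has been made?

No error — this is a correct decision.

The test rejected a false H₀ — the decision matches the true state.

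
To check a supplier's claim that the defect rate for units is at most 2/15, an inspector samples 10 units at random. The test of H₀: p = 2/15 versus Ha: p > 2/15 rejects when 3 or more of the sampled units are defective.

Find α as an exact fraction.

α = P(reject H₀ | H₀ true) = P(X ≥ 3 | p = 2/15), X ~ Binomial(10, 2/15).
Computing the lower-tail complement: 1 − 165593336363/192216796875 = 26623460512/192216796875.

26623460512/192216796875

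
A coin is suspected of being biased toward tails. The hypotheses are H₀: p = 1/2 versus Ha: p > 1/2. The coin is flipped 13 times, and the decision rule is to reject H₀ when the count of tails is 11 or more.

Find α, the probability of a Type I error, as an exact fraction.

23/2048

α = P(reject H₀ | H₀ true) = P(Y ≥ 11 | p = 1/2), with Y ~ Binomial(13, 1/2).
P(Y ≥ 11) = [C(13,11) + C(13,12) + C(13,13)] / 2^13 = (78 + 13 + 1) / 8192 = 92/8192 = 23/2048.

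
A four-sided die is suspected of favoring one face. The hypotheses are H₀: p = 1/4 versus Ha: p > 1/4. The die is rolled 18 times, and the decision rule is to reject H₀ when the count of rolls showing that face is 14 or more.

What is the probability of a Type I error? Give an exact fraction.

Under H₀, S ~ Binomial(18, 1/4), and α = P(S ≥ 14).
Adding the binomial terms for j = 14 through 18 with p = 1/4 yields 67831/17179869184.

67831/17179869184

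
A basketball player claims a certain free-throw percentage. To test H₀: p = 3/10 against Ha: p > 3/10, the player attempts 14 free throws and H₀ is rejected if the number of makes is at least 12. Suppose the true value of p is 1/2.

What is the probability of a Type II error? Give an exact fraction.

8139/8192

β = P(fail to reject H₀ | Ha true) = P(X ≤ 11 | p = 1/2), X ~ Binomial(14, 1/2).
Adding the binomial probabilities P(X=0)+…+P(X=11) at p = 1/2 gives 8139/8192.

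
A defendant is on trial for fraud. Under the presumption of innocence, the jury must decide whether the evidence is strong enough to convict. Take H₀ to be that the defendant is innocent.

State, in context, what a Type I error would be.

A Type I error is rejecting H₀ when H₀ is true.
Here that means convicting the defendant when actually the defendant is innocent.

A Type I error would mean concluding that the defendant is guilty when in fact the defendant is innocent.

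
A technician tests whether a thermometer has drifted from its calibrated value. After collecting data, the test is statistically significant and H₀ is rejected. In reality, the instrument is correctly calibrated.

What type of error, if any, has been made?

The conventional null hypothesis here is that the instrument is correctly calibrated.
H₀ was rejected, but H₀ is actually true.
Rejecting a true null hypothesis is a Type I error (false positive).

Type I error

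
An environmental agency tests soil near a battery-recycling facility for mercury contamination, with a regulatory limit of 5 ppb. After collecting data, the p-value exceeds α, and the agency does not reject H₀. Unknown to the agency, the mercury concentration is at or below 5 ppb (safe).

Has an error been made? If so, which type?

No error — this is a correct decision.

The conventional null hypothesis here is that the mercury concentration is at or below 5 ppb (safe).
The test retained a true H₀ — the decision matches the true state.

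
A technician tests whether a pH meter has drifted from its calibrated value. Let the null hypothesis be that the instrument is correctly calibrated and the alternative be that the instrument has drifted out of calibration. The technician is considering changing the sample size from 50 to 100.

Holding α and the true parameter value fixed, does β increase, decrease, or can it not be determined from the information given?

More data shrinks sampling variability; the test statistic under Ha concentrates further from the null value, making rejection more likely.

It decreases.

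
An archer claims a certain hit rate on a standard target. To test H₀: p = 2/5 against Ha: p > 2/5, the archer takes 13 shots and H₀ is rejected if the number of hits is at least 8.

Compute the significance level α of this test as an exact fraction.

α = P(reject H₀ | H₀ true) = P(S ≥ 8 | p = 2/5), with S ~ Binomial(13, 2/5).
P(S ≥ 8) = Σ_{j=8}^{13} C(13,j)·(2/5)^j·(3/5)^{13-j} = 119227136/1220703125.

119227136/1220703125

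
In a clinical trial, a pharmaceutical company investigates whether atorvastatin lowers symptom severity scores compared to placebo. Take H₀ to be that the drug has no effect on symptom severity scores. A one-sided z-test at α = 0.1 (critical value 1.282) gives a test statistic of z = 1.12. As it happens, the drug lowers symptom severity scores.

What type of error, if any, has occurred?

Type II error

Since z = 1.12 ≤ z* = 1.282, H₀ is not rejected.
H₀ is false (actually the drug lowers symptom severity scores).
Failing to reject a false H₀ is a Type II error.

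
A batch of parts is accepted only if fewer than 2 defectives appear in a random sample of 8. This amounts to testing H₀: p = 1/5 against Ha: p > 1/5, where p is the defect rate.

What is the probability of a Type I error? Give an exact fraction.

α = P(reject H₀ | H₀ true) = P(S ≥ 2 | p = 1/5), S ~ Binomial(8, 1/5).
α = 1 − P(S ≤ 1) = 1 − 196608/390625 = 194017/390625.

194017/390625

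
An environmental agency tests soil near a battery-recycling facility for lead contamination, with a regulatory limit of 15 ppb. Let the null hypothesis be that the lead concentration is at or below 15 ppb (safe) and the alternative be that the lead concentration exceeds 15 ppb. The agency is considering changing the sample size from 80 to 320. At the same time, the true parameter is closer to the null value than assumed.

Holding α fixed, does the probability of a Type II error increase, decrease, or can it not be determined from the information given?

The first change alone would make β decrease; the second alone would make β increase. Which effect dominates depends on the magnitudes, which are not given.

Cannot be determined from the information given.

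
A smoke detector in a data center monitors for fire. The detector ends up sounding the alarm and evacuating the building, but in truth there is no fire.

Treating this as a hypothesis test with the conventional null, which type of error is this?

Type I error

The null hypothesis here is that there is no fire.
'Sounding the alarm and evacuating the building' corresponds to rejecting H₀.
H₀ was rejected but H₀ is true — a Type I error (false positive).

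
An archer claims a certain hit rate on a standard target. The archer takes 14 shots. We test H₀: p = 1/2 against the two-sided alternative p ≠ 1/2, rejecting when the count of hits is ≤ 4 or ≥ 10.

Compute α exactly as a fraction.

Under H₀, X ~ Binomial(14, 1/2); α is the probability of landing in either tail, P(X ≤ 4) + P(X ≥ 10).
Each tail has probability (1 + 14 + 91 + 364 + 1001)/16384; doubling gives α = 2942/16384 = 1471/8192.

1471/8192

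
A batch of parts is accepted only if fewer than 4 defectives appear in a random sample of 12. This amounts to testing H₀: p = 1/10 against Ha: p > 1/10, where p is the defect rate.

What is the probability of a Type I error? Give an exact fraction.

α = P(reject H₀ | H₀ true) = P(K ≥ 4 | p = 1/10), K ~ Binomial(12, 1/10).
Computing the lower-tail complement: 1 − 194872505967/200000000000 = 5127494033/200000000000.

5127494033/200000000000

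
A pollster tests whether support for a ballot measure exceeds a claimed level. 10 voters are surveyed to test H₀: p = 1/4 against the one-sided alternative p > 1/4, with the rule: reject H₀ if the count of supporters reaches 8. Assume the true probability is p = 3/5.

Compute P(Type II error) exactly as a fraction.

8131936/9765625

A Type II error is failing to reject when Ha holds: with p = 3/5, β = P(X ≤ 7).
Equivalently, β = 1 − P(X ≥ 8) = 8131936/9765625.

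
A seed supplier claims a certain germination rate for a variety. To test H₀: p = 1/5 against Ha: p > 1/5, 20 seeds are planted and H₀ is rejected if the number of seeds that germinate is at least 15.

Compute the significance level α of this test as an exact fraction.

α = P(reject H₀ | H₀ true) = P(K ≥ 15 | p = 1/5), with K ~ Binomial(20, 1/5).
Summing C(20,j)(1/5)^j(4/5)^{20−j} for j = 15,…,20 gives 17192497/95367431640625.

17192497/95367431640625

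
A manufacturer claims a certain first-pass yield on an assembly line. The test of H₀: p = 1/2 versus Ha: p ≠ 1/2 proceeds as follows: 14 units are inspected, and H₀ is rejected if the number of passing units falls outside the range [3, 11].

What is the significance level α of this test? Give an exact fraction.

α = P(X ≤ 2 or X ≥ 12 | p = 1/2), X ~ Binomial(14, 1/2).
By symmetry, α = 2·P(X ≤ 2) = 2·(1 + 14 + 91)/16384 = 212/16384 = 53/4096.

53/4096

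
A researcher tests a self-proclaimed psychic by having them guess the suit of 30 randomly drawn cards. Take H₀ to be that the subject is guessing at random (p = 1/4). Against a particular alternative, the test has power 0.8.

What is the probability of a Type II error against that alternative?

0.2

Power = 1 − β, so β = 1 − 0.8 = 0.2.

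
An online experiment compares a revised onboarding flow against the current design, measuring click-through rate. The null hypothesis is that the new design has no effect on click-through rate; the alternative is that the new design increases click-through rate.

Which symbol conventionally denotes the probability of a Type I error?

α

P(Type I error) = P(reject H₀ | H₀ true) = α, the significance level.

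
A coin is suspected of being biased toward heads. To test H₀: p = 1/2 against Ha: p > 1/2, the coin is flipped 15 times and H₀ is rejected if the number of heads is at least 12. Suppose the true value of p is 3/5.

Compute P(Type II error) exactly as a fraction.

A Type II error is failing to reject when Ha holds: with p = 3/5, β = P(S ≤ 11).
Equivalently, β = 1 − P(S ≥ 12) = 27755679248/30517578125.

27755679248/30517578125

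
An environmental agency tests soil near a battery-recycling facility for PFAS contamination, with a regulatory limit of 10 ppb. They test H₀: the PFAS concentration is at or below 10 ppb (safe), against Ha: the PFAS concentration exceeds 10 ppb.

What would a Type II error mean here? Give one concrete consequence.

A Type II error is failing to reject H₀ when H₀ is false.
Here that means certifying the site as safe when actually the PFAS concentration exceeds 10 ppb.

A Type II error would mean concluding that the PFAS concentration is at or below 10 ppb (safe) (or at least failing to establish that the PFAS concentration exceeds 10 ppb) when in fact the PFAS concentration exceeds 10 ppb. Consequence: a site with unsafe PFAS levels is certified clean, and people continue to be exposed.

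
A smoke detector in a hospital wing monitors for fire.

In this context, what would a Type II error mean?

With the conventional null hypothesis that there is no fire:
A Type II error is failing to reject H₀ when H₀ is false.
Here that means remaining silent when actually there is a fire.

A Type II error would mean concluding that there is no fire (or at least failing to establish that there is a fire) when in fact there is a fire.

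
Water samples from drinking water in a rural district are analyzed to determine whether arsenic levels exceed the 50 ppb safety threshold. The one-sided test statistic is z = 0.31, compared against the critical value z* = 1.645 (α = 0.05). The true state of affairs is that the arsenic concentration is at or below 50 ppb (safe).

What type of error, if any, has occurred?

The conventional null hypothesis is that the arsenic concentration is at or below 50 ppb (safe).
Since z = 0.31 ≤ z* = 1.645, H₀ is not rejected.
H₀ is true (actually the arsenic concentration is at or below 50 ppb (safe)).
The decision matches the true state — no error.

No error — this is a correct decision.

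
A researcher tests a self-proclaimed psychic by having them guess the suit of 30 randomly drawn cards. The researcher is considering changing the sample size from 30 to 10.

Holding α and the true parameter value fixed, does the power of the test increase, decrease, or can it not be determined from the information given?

It decreases.

Reducing n widens both sampling distributions, so the test has less ability to distinguish Ha from H₀.
Since power = 1 − β and β increases, power decreases.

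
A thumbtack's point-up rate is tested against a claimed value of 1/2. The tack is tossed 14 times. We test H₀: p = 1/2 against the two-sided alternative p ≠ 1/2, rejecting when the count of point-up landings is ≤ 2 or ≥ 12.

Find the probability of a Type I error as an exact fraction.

53/4096

The significance level is the null-hypothesis probability of the rejection region {≤2} ∪ {≥12}.
The two tails are symmetric, so α = 2·(1 + 14 + 91)/2^14 = 212/16384 = 53/4096.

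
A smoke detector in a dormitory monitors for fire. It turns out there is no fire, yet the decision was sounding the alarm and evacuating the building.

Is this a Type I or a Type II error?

Type I error

The null hypothesis here is that there is no fire.
'Sounding the alarm and evacuating the building' corresponds to rejecting H₀.
H₀ was rejected but H₀ is true — a Type I error (false positive).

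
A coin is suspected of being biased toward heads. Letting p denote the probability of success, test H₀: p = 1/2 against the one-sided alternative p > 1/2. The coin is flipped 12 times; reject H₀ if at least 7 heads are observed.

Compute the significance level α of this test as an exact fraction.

The Type I error probability is α = P(Y ≥ 7) computed under H₀, where Y ~ Binomial(12, 1/2).
P(Y ≥ 7) = [C(12,7) + C(12,8) + C(12,9) + C(12,10) + C(12,11) + C(12,12)] / 2^12 = (792 + 495 + 220 + 66 + 12 + 1) / 4096 = 1586/4096 = 793/2048.

793/2048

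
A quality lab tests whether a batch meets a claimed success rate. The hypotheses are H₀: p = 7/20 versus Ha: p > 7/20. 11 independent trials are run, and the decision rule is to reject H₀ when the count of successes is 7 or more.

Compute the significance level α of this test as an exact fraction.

1026922708651/20480000000000

Under H₀, S ~ Binomial(11, 7/20), and α = P(S ≥ 7).
P(S ≥ 7) = Σ_{j=7}^{11} C(11,j)·(7/20)^j·(13/20)^{11-j} = 1026922708651/20480000000000.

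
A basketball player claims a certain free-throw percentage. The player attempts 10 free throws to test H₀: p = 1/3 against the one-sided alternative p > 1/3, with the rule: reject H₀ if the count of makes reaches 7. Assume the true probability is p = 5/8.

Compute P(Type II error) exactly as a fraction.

β = P(fail to reject H₀ | Ha true) = P(Y ≤ 6 | p = 5/8), Y ~ Binomial(10, 5/8).
Summing C(10,j)·(5/8)^j·(3/8)^{10-j} for j = 0..6 gives 148513581/268435456.

148513581/268435456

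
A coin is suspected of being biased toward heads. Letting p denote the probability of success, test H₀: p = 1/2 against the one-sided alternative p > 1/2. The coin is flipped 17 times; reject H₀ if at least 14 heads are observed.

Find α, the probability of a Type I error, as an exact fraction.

α = P(reject H₀ | H₀ true) = P(X ≥ 14 | p = 1/2), with X ~ Binomial(17, 1/2).
That's C(17,14) + C(17,15) + C(17,16) + C(17,17) over 2^17, i.e. (680 + 136 + 17 + 1)/131072 = 834/131072 = 417/65536.

417/65536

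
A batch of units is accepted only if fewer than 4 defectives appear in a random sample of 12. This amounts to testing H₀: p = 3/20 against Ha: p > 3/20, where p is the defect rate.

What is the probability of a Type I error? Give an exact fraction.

75535426487313/819200000000000

Under H₀, S ~ Binomial(12, 3/20); the Type I error rate is P(S ≥ 4).
Via the complement, α = 1 − Σ_{j=0}^{3} C(12,j)(3/20)^j(17/20)^{12-j} = 75535426487313/819200000000000.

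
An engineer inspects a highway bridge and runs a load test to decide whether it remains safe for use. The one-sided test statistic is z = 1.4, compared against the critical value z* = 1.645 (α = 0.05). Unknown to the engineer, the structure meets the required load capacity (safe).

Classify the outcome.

No error (correct decision).

The conventional null hypothesis is that the structure meets the required load capacity (safe).
Since z = 1.4 ≤ z* = 1.645, H₀ is not rejected.
H₀ is true (actually the structure meets the required load capacity (safe)).
The decision matches the true state — no error.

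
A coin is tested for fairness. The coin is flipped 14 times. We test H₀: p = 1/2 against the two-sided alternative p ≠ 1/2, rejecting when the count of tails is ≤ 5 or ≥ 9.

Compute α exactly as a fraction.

α = P(X ≤ 5 or X ≥ 9 | p = 1/2), X ~ Binomial(14, 1/2).
By symmetry, α = 2·P(X ≤ 5) = 2·(1 + 14 + 91 + 364 + 1001 + 2002)/16384 = 6946/16384 = 3473/8192.

3473/8192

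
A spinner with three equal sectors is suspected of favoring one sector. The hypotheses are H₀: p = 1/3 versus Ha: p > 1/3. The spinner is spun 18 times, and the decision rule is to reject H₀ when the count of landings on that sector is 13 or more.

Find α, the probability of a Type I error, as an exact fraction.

Under H₀, X ~ Binomial(18, 1/3), and α = P(X ≥ 13).
Adding the binomial terms for j = 13 through 18 with p = 1/3 yields 330313/387420489.

330313/387420489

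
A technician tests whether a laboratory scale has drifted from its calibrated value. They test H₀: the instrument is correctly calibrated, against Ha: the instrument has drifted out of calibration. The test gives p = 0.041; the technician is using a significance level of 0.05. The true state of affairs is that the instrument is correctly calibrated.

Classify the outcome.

Since p = 0.041 < α = 0.05, H₀ is rejected.
H₀ is true (actually the instrument is correctly calibrated).
Rejecting a true H₀ is a Type I error.

Type I error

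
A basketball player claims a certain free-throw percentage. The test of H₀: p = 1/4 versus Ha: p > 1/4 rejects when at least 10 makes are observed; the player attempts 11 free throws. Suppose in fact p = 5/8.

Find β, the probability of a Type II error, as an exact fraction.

A Type II error is failing to reject when Ha holds: with p = 5/8, β = P(S ≤ 9).
Adding the binomial probabilities P(S=0)+…+P(S=9) at p = 5/8 gives 4109420421/4294967296.

4109420421/4294967296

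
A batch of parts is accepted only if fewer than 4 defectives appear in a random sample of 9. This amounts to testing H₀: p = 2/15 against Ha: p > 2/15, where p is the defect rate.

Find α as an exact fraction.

α = P(reject H₀ | H₀ true) = P(S ≥ 4 | p = 2/15), S ~ Binomial(9, 2/15).
Computing the lower-tail complement: 1 − 37567054447/38443359375 = 876304928/38443359375.

876304928/38443359375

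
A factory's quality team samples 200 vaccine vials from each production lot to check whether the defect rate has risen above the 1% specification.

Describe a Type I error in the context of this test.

With the conventional null hypothesis that the lot's defect rate is 1% (within specification):
A Type I error is rejecting H₀ when H₀ is true.
Here that means rejecting the lot and scrapping or reworking it when actually the lot's defect rate is 1% (within specification).

A Type I error would mean concluding that the lot's defect rate exceeds 1% when in fact the lot's defect rate is 1% (within specification).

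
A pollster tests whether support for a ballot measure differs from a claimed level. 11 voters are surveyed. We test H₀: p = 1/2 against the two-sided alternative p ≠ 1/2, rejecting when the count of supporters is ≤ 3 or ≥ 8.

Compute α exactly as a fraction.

29/128

α = P(S ≤ 3 or S ≥ 8 | p = 1/2), S ~ Binomial(11, 1/2).
The two tails are symmetric, so α = 2·(1 + 11 + 55 + 165)/2^11 = 464/2048 = 29/128.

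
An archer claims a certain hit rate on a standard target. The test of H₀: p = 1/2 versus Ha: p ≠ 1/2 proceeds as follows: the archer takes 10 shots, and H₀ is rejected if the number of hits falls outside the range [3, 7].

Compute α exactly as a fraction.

The significance level is the null-hypothesis probability of the rejection region {≤2} ∪ {≥8}.
Each tail has probability (1 + 10 + 45)/1024; doubling gives α = 112/1024 = 7/64.

7/64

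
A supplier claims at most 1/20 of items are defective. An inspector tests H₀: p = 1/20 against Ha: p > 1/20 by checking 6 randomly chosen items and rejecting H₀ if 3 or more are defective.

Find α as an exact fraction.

Under H₀, Y ~ Binomial(6, 1/20); the Type I error rate is P(Y ≥ 3).
α = 1 − P(Y ≤ 2) = 1 − 6385729/6400000 = 14271/6400000.

14271/6400000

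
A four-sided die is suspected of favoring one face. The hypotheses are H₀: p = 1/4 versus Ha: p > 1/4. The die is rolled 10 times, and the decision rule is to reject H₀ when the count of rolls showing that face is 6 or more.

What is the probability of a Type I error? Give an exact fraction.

The Type I error probability is α = P(X ≥ 6) computed under H₀, where X ~ Binomial(10, 1/4).
Summing C(10,j)(1/4)^j(3/4)^{10−j} for j = 6,…,10 gives 10343/524288.

10343/524288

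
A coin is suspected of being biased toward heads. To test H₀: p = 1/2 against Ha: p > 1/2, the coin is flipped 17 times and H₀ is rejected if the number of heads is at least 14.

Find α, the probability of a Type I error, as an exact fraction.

417/65536

Under H₀, K ~ Binomial(17, 1/2), and α = P(K ≥ 14).
P(K ≥ 14) = [C(17,14) + C(17,15) + C(17,16) + C(17,17)] / 2^17 = (680 + 136 + 17 + 1) / 131072 = 834/131072 = 417/65536.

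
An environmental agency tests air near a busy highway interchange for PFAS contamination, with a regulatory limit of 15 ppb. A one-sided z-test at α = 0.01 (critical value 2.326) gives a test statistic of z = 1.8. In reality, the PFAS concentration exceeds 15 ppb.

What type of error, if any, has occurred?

The conventional null hypothesis is that the PFAS concentration is at or below 15 ppb (safe).
Since z = 1.8 ≤ z* = 2.326, H₀ is not rejected.
H₀ is false (actually the PFAS concentration exceeds 15 ppb).
Failing to reject a false H₀ is a Type II error.

Type II error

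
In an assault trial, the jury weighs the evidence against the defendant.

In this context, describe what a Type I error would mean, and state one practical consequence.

A Type I error would mean concluding that the defendant is guilty when in fact the defendant is innocent. Consequence: an innocent person is convicted and punished.

With the conventional null hypothesis that the defendant is innocent:
A Type I error is rejecting H₀ when H₀ is true.
Here that means convicting the defendant when actually the defendant is innocent.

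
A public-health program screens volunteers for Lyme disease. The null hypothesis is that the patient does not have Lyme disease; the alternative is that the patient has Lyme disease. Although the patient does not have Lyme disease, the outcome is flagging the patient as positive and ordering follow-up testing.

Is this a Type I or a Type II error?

Type I error

'Flagging the patient as positive and ordering follow-up testing' corresponds to rejecting H₀.
H₀ was rejected but H₀ is true — a Type I error (false positive).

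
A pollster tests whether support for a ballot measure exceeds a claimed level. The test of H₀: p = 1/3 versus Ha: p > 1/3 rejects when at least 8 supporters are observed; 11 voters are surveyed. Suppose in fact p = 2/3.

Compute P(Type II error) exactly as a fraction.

β = P(fail to reject H₀ | Ha true) = P(S ≤ 7 | p = 2/3), S ~ Binomial(11, 2/3).
Equivalently, β = 1 − P(S ≥ 8) = 31145/59049.

31145/59049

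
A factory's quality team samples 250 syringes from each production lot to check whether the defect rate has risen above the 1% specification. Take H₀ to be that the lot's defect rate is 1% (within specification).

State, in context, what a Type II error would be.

A Type II error is failing to reject H₀ when H₀ is false.
Here that means accepting the lot and shipping it when actually the lot's defect rate exceeds 1%.

A Type II error would mean concluding that the lot's defect rate is 1% (within specification) (or at least failing to establish that the lot's defect rate exceeds 1%) when in fact the lot's defect rate exceeds 1%.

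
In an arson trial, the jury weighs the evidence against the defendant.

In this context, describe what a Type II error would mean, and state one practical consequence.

With the conventional null hypothesis that the defendant is innocent:
A Type II error is failing to reject H₀ when H₀ is false.
Here that means acquitting the defendant when actually the defendant is guilty.

A Type II error would mean concluding that the defendant is innocent (or at least failing to establish that the defendant is guilty) when in fact the defendant is guilty. Consequence: a guilty person goes free.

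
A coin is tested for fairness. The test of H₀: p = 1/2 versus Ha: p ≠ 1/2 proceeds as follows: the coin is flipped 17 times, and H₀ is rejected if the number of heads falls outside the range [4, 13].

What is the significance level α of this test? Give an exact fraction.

417/32768

The significance level is the null-hypothesis probability of the rejection region {≤3} ∪ {≥14}.
The two tails are symmetric, so α = 2·(1 + 17 + 136 + 680)/2^17 = 1668/131072 = 417/32768.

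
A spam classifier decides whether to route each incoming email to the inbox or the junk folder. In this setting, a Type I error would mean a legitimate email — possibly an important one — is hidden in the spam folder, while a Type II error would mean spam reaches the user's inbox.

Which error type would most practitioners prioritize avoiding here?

The Type I consequence (a legitimate email — possibly an important one — is hidden in the spam folder) is more severe than the Type II consequence (spam reaches the user's inbox).

Type I error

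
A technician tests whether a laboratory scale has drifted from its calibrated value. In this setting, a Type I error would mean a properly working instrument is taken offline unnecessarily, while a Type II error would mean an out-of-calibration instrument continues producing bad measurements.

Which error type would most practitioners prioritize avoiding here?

Type II error

The Type II consequence (an out-of-calibration instrument continues producing bad measurements) is more severe than the Type I consequence (a properly working instrument is taken offline unnecessarily).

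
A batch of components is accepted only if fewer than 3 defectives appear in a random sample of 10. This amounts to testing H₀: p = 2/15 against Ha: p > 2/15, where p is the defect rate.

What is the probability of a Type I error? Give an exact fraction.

α = P(reject H₀ | H₀ true) = P(K ≥ 3 | p = 2/15), K ~ Binomial(10, 2/15).
Computing the lower-tail complement: 1 − 165593336363/192216796875 = 26623460512/192216796875.

26623460512/192216796875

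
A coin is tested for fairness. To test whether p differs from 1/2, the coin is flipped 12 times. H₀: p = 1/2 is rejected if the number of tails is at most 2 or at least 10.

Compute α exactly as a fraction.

α = P(S ≤ 2 or S ≥ 10 | p = 1/2), S ~ Binomial(12, 1/2).
The two tails are symmetric, so α = 2·(1 + 12 + 66)/2^12 = 158/4096 = 79/2048.

79/2048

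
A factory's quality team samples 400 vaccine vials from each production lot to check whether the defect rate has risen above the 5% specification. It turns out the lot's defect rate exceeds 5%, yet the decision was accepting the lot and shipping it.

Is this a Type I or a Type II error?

The null hypothesis here is that the lot's defect rate is 5% (within specification).
'Accepting the lot and shipping it' corresponds to failing to reject H₀.
H₀ was not rejected but H₀ is false — a Type II error (false negative).

Type II error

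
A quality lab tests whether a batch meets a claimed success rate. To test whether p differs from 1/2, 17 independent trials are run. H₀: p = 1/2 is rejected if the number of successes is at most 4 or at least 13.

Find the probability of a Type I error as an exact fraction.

1607/32768

α = P(K ≤ 4 or K ≥ 13 | p = 1/2), K ~ Binomial(17, 1/2).
By symmetry, α = 2·P(K ≤ 4) = 2·(1 + 17 + 136 + 680 + 2380)/131072 = 6428/131072 = 1607/32768.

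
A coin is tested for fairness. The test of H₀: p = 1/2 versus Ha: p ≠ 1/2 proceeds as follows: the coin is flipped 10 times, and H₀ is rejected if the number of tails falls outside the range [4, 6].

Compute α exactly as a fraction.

11/32

The significance level is the null-hypothesis probability of the rejection region {≤3} ∪ {≥7}.
Each tail has probability (1 + 10 + 45 + 120)/1024; doubling gives α = 352/1024 = 11/32.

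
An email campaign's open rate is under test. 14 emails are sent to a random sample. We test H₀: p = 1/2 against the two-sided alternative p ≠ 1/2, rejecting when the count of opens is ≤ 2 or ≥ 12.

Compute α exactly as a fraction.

Under H₀, K ~ Binomial(14, 1/2); α is the probability of landing in either tail, P(K ≤ 2) + P(K ≥ 12).
Each tail has probability (1 + 14 + 91)/16384; doubling gives α = 212/16384 = 53/4096.

53/4096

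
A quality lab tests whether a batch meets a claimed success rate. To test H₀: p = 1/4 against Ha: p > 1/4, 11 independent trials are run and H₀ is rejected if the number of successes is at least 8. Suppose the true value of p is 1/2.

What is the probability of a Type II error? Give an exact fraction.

A Type II error is failing to reject when Ha holds: with p = 1/2, β = P(X ≤ 7).
Equivalently, β = 1 − P(X ≥ 8) = 227/256.

227/256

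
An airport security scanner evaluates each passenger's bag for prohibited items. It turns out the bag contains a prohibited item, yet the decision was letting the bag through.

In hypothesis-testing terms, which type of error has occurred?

Type II error

The null hypothesis here is that the bag contains no prohibited items.
'Letting the bag through' corresponds to failing to reject H₀.
H₀ was not rejected but H₀ is false — a Type II error (false negative).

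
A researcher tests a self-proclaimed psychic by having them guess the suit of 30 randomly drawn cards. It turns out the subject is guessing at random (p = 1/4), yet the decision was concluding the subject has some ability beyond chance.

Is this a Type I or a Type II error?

The null hypothesis here is that the subject is guessing at random (p = 1/4).
'Concluding the subject has some ability beyond chance' corresponds to rejecting H₀.
H₀ was rejected but H₀ is true — a Type I error (false positive).

Type I error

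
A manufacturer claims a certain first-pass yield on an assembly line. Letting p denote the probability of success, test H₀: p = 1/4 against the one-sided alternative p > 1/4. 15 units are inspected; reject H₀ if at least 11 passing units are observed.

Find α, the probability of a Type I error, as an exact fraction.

α = P(reject H₀ | H₀ true) = P(K ≥ 11 | p = 1/4), with K ~ Binomial(15, 1/4).
Summing C(15,j)(1/4)^j(3/4)^{15−j} for j = 11,…,15 gives 123841/1073741824.

123841/1073741824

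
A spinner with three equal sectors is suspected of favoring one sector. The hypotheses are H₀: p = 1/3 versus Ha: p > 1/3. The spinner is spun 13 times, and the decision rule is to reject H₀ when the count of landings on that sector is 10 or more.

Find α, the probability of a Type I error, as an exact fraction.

2627/1594323

Under H₀, Y ~ Binomial(13, 1/3), and α = P(Y ≥ 10).
Adding the binomial terms for j = 10 through 13 with p = 1/3 yields 2627/1594323.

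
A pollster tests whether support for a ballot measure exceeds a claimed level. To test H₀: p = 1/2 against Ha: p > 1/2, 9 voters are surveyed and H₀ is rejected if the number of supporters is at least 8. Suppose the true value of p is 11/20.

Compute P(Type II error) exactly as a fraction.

A Type II error is failing to reject when Ha holds: with p = 11/20, β = P(K ≤ 7).
Summing C(9,j)·(11/20)^j·(9/20)^{9-j} for j = 0..7 gives 123069745737/128000000000.

123069745737/128000000000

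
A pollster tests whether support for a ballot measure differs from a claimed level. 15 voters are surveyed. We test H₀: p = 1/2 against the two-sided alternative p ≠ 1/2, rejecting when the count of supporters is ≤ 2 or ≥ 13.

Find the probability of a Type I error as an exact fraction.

121/16384

The significance level is the null-hypothesis probability of the rejection region {≤2} ∪ {≥13}.
The two tails are symmetric, so α = 2·(1 + 15 + 105)/2^15 = 242/32768 = 121/16384.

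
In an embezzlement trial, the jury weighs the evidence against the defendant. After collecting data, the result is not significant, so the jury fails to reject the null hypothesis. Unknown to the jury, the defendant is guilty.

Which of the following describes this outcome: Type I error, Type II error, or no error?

The conventional null hypothesis here is that the defendant is innocent.
H₀ was not rejected, but H₀ is actually false.
Failing to reject a false null hypothesis is a Type II error (false negative).

Type II error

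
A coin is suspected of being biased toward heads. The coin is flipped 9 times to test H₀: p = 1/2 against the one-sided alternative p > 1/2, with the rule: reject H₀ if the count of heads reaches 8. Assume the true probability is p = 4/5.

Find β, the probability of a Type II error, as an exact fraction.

1101157/1953125

Under the alternative p = 4/5, S ~ Binomial(9, 4/5); β is the probability the test does not reject, P(S < 8).
Summing C(9,j)·(4/5)^j·(1/5)^{9-j} for j = 0..7 gives 1101157/1953125.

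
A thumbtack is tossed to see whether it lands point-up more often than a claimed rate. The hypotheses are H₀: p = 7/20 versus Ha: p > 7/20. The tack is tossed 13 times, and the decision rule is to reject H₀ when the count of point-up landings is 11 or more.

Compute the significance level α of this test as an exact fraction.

Under H₀, S ~ Binomial(13, 7/20), and α = P(S ≥ 11).
Summing C(13,j)(7/20)^j(13/20)^{13−j} for j = 11,…,13 gives 14250593836801/40960000000000000.

14250593836801/40960000000000000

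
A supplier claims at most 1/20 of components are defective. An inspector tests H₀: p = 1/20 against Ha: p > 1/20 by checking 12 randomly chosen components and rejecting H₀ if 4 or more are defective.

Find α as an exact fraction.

The significance level is the probability, assuming p = 1/20, of seeing 4 or more defectives in 12 draws.
α = 1 − P(X ≤ 3) = 1 − 817367938474207/819200000000000 = 1832061525793/819200000000000.

1832061525793/819200000000000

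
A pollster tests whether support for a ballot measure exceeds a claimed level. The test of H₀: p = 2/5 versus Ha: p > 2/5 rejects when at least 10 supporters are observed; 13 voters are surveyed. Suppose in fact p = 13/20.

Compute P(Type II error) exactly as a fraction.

Under the alternative p = 13/20, S ~ Binomial(13, 13/20); β is the probability the test does not reject, P(S < 10).
Adding the binomial probabilities P(S=0)+…+P(S=9) at p = 13/20 gives 739046497348117/1024000000000000.

739046497348117/1024000000000000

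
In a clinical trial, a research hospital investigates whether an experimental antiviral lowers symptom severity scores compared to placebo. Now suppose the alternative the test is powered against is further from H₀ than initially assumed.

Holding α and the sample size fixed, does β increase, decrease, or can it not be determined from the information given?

The further the true parameter sits from the null value, the more of the Ha sampling distribution falls in the rejection region.

It decreases.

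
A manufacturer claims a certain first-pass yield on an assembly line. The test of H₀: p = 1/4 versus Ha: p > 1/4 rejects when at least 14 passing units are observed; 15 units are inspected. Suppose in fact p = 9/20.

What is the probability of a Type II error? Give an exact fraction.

β = P(fail to reject H₀ | Ha true) = P(Y ≤ 13 | p = 9/20), Y ~ Binomial(15, 9/20).
Equivalently, β = 1 − P(Y ≥ 14) = 16382009719056418393/16384000000000000000.

16382009719056418393/16384000000000000000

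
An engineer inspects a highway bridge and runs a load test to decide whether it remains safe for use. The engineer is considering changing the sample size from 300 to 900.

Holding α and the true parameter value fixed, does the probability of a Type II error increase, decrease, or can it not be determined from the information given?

Increasing n separates the H₀ and Ha sampling distributions, so under Ha fewer outcomes land in the acceptance region.

It decreases.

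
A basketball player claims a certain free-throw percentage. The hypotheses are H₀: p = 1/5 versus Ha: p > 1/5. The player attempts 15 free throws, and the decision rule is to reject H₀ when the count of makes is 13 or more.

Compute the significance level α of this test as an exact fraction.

1741/30517578125

Under H₀, S ~ Binomial(15, 1/5), and α = P(S ≥ 13).
Adding the binomial terms for j = 13 through 15 with p = 1/5 yields 1741/30517578125.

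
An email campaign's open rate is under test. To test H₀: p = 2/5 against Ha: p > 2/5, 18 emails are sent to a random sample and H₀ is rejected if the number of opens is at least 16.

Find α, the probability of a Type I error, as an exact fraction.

Under H₀, X ~ Binomial(18, 2/5), and α = P(X ≥ 16).
P(X ≥ 16) = Σ_{j=16}^{18} C(18,j)·(2/5)^j·(3/5)^{18-j} = 97583104/3814697265625.

97583104/3814697265625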